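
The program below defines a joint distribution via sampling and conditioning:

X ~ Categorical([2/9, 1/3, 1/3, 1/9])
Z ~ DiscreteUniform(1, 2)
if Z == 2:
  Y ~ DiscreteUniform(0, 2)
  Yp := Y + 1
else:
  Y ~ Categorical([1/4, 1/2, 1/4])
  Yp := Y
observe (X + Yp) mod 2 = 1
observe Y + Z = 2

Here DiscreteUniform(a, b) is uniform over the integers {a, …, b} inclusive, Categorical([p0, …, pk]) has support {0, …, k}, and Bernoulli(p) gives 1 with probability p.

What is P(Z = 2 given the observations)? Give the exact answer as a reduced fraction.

Enumerate traces; 4 have nonzero weight after conditioning:
  (X=0, Z=1, Y=1) weight 1/18
  (X=0, Z=2, Y=0) weight 1/27
  (X=2, Z=1, Y=1) weight 1/12
  (X=2, Z=2, Y=0) weight 1/18
Group by Z:
  weight(Z=1) = 5/36
  weight(Z=2) = 5/54
Total weight = 5/36 + 5/54 = 25/108
P(Z=1 | obs) = 5/36 / 25/108 = 3/5
P(Z=2 | obs) = 5/54 / 25/108 = 2/5

P(Z = 2 | obs) = 2/5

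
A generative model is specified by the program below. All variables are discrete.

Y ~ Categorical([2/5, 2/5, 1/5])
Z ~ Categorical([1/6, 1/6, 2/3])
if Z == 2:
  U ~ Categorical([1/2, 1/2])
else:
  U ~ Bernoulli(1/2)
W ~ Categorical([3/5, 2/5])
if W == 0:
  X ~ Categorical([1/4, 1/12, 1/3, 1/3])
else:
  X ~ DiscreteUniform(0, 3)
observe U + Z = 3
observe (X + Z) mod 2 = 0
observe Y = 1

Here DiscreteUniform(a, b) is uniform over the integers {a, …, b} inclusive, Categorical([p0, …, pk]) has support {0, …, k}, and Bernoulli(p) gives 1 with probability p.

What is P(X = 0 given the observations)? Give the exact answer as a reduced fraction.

P(X = 0 | obs) = 5/11

Enumerate traces; 4 have nonzero weight after conditioning:
  (Y=1, Z=2, U=1, W=0, X=0) weight 1/50
  (Y=1, Z=2, U=1, W=0, X=2) weight 2/75
  (Y=1, Z=2, U=1, W=1, X=0) weight 1/75
  (Y=1, Z=2, U=1, W=1, X=2) weight 1/75
Group by X:
  weight(X=0) = 1/30
  weight(X=2) = 1/25
Total weight = 1/30 + 1/25 = 11/150
P(X=0 | obs) = 1/30 / 11/150 = 5/11
P(X=2 | obs) = 1/25 / 11/150 = 6/11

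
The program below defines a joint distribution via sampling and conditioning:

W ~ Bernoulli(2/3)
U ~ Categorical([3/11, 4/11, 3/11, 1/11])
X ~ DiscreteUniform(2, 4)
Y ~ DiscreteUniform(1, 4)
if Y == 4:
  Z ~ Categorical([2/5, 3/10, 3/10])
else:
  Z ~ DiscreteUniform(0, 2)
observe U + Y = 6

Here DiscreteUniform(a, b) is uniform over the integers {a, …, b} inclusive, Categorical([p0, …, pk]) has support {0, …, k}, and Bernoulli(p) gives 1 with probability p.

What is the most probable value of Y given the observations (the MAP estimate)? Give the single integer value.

argmax_v P(Y = v | obs) = 4

Enumerate traces; 36 have nonzero weight after conditioning:
  (W=0, U=2, X=2, Y=4, Z=0) weight 1/330
  (W=0, U=2, X=2, Y=4, Z=1) weight 1/440
  (W=0, U=2, X=2, Y=4, Z=2) weight 1/440
  (W=0, U=2, X=3, Y=4, Z=0) weight 1/330
  (W=0, U=2, X=3, Y=4, Z=1) weight 1/440
  (W=0, U=2, X=3, Y=4, Z=2) weight 1/440
  (W=0, U=2, X=4, Y=4, Z=0) weight 1/330
  (W=0, U=2, X=4, Y=4, Z=1) weight 1/440
  (W=0, U=3, X=2, Y=3, Z=0) weight 1/1188
  … 27 more
Group by Y:
  weight(Y=3) = 1/44
  weight(Y=4) = 3/44
Total weight = 1/44 + 3/44 = 1/11
P(Y=3 | obs) = 1/44 / 1/11 = 1/4
P(Y=4 | obs) = 3/44 / 1/11 = 3/4
argmax = 4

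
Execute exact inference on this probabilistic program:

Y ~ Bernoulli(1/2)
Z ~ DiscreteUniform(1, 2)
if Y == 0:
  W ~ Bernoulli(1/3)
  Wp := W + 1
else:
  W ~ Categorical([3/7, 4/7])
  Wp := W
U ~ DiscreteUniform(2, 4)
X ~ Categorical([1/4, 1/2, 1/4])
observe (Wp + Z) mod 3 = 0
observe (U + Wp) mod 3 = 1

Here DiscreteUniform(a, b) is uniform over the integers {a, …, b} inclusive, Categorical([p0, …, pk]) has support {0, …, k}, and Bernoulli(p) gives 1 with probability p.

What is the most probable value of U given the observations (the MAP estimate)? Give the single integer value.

argmax_v P(U = v | obs) = 3

Enumerate traces; 9 have nonzero weight after conditioning:
  (Y=0, Z=1, W=1, U=2, X=0) weight 1/144
  (Y=0, Z=1, W=1, U=2, X=1) weight 1/72
  (Y=0, Z=1, W=1, U=2, X=2) weight 1/144
  (Y=0, Z=2, W=0, U=3, X=0) weight 1/72
  (Y=0, Z=2, W=0, U=3, X=1) weight 1/36
  (Y=0, Z=2, W=0, U=3, X=2) weight 1/72
  (Y=1, Z=2, W=1, U=3, X=0) weight 1/84
  (Y=1, Z=2, W=1, U=3, X=1) weight 1/42
  … 1 more
Group by U:
  weight(U=2) = 1/36
  weight(U=3) = 13/126
Total weight = 1/36 + 13/126 = 11/84
P(U=2 | obs) = 1/36 / 11/84 = 7/33
P(U=3 | obs) = 13/126 / 11/84 = 26/33
argmax = 3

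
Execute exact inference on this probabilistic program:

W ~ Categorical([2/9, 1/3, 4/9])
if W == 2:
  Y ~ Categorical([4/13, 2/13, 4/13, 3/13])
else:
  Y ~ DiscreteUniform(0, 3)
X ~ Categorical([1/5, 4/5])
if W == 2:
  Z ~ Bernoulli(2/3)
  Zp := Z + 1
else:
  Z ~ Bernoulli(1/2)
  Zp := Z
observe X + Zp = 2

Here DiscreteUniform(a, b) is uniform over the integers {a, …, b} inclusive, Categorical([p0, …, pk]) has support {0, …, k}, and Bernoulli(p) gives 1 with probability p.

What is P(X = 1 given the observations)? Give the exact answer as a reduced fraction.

P(X = 1 | obs) = 23/27

Enumerate traces; 16 have nonzero weight after conditioning:
  (W=0, Y=0, X=1, Z=1) weight 1/45
  (W=0, Y=1, X=1, Z=1) weight 1/45
  (W=0, Y=2, X=1, Z=1) weight 1/45
  (W=0, Y=3, X=1, Z=1) weight 1/45
  (W=1, Y=0, X=1, Z=1) weight 1/30
  (W=1, Y=1, X=1, Z=1) weight 1/30
  (W=1, Y=2, X=1, Z=1) weight 1/30
  (W=1, Y=3, X=1, Z=1) weight 1/30
  (W=2, Y=0, X=0, Z=1) weight 32/1755
  … 7 more
Group by X:
  weight(X=0) = 8/135
  weight(X=1) = 46/135
Total weight = 8/135 + 46/135 = 2/5
P(X=0 | obs) = 8/135 / 2/5 = 4/27
P(X=1 | obs) = 46/135 / 2/5 = 23/27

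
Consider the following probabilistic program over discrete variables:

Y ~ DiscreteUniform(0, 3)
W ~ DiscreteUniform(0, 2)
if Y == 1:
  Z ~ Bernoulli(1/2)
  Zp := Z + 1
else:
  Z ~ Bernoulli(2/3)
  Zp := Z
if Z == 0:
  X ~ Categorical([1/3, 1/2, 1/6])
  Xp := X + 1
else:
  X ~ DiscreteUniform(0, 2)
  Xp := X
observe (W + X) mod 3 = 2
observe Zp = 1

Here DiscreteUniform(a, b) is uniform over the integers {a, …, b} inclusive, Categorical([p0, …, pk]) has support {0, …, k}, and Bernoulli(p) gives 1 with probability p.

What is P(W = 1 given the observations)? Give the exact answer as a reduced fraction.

P(W = 1 | obs) = 11/30

Enumerate traces; 12 have nonzero weight after conditioning:
  (Y=0, W=0, Z=1, X=2) weight 1/54
  (Y=0, W=1, Z=1, X=1) weight 1/54
  (Y=0, W=2, Z=1, X=0) weight 1/54
  (Y=1, W=0, Z=0, X=2) weight 1/144
  (Y=1, W=1, Z=0, X=1) weight 1/48
  (Y=1, W=2, Z=0, X=0) weight 1/72
  (Y=2, W=0, Z=1, X=2) weight 1/54
  (Y=2, W=1, Z=1, X=1) weight 1/54
  … 4 more
Group by W:
  weight(W=0) = 1/16
  weight(W=1) = 11/144
  weight(W=2) = 5/72
Total weight = 1/16 + 11/144 + 5/72 = 5/24
P(W=0 | obs) = 1/16 / 5/24 = 3/10
P(W=1 | obs) = 11/144 / 5/24 = 11/30
P(W=2 | obs) = 5/72 / 5/24 = 1/3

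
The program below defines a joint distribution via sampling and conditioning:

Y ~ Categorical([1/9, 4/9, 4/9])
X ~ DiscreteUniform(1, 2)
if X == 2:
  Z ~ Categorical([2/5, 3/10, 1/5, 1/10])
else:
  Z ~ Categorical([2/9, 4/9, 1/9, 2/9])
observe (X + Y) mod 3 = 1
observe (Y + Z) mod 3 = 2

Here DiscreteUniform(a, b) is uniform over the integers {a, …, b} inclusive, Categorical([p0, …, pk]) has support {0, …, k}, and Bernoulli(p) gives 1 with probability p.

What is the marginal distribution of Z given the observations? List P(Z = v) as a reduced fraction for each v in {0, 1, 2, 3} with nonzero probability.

Enumerate traces; 3 have nonzero weight after conditioning:
  (Y=0, X=1, Z=2) weight 1/162
  (Y=2, X=2, Z=0) weight 4/45
  (Y=2, X=2, Z=3) weight 1/45
Group by Z:
  weight(Z=0) = 4/45
  weight(Z=2) = 1/162
  weight(Z=3) = 1/45
Total weight = 4/45 + 1/162 + 1/45 = 19/162
P(Z=0 | obs) = 4/45 / 19/162 = 72/95
P(Z=2 | obs) = 1/162 / 19/162 = 1/19
P(Z=3 | obs) = 1/45 / 19/162 = 18/95

P(Z=0) = 72/95, P(Z=2) = 1/19, P(Z=3) = 18/95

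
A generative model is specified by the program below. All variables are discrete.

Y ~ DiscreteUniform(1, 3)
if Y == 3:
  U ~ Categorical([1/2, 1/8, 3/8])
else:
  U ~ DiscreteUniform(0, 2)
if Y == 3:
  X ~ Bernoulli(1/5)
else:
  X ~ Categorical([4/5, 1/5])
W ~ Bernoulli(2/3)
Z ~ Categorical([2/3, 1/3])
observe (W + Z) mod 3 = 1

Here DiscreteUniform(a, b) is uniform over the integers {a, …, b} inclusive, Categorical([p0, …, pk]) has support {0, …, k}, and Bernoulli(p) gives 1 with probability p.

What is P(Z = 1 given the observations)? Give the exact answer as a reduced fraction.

Enumerate traces; 36 have nonzero weight after conditioning:
  (Y=1, U=0, X=0, W=0, Z=1) weight 4/405
  (Y=1, U=0, X=0, W=1, Z=0) weight 16/405
  (Y=1, U=0, X=1, W=0, Z=1) weight 1/405
  (Y=1, U=0, X=1, W=1, Z=0) weight 4/405
  (Y=1, U=1, X=0, W=0, Z=1) weight 4/405
  (Y=1, U=1, X=0, W=1, Z=0) weight 16/405
  (Y=1, U=1, X=1, W=0, Z=1) weight 1/405
  (Y=1, U=1, X=1, W=1, Z=0) weight 4/405
  … 28 more
Group by Z:
  weight(Z=0) = 4/9
  weight(Z=1) = 1/9
Total weight = 4/9 + 1/9 = 5/9
P(Z=0 | obs) = 4/9 / 5/9 = 4/5
P(Z=1 | obs) = 1/9 / 5/9 = 1/5

P(Z = 1 | obs) = 1/5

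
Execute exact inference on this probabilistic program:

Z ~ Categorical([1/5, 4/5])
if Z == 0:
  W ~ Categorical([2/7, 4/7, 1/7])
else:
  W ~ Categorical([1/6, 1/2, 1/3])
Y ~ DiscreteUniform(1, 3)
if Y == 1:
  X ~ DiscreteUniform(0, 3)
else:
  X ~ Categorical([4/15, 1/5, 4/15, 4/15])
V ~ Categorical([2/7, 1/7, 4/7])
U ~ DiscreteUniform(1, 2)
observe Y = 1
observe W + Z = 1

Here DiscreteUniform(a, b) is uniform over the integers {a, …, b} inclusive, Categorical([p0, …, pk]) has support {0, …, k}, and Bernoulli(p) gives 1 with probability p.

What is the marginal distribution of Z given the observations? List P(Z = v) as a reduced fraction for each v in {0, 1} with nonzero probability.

Enumerate traces; 48 have nonzero weight after conditioning:
  (Z=0, W=1, Y=1, X=0, V=0, U=1) weight 1/735
  (Z=0, W=1, Y=1, X=0, V=0, U=2) weight 1/735
  (Z=0, W=1, Y=1, X=0, V=1, U=1) weight 1/1470
  (Z=0, W=1, Y=1, X=0, V=1, U=2) weight 1/1470
  (Z=0, W=1, Y=1, X=0, V=2, U=1) weight 2/735
  (Z=0, W=1, Y=1, X=0, V=2, U=2) weight 2/735
  (Z=0, W=1, Y=1, X=1, V=0, U=1) weight 1/735
  (Z=0, W=1, Y=1, X=1, V=0, U=2) weight 1/735
  (Z=1, W=0, Y=1, X=0, V=0, U=1) weight 1/630
  … 39 more
Group by Z:
  weight(Z=0) = 4/105
  weight(Z=1) = 2/45
Total weight = 4/105 + 2/45 = 26/315
P(Z=0 | obs) = 4/105 / 26/315 = 6/13
P(Z=1 | obs) = 2/45 / 26/315 = 7/13

P(Z=0) = 6/13, P(Z=1) = 7/13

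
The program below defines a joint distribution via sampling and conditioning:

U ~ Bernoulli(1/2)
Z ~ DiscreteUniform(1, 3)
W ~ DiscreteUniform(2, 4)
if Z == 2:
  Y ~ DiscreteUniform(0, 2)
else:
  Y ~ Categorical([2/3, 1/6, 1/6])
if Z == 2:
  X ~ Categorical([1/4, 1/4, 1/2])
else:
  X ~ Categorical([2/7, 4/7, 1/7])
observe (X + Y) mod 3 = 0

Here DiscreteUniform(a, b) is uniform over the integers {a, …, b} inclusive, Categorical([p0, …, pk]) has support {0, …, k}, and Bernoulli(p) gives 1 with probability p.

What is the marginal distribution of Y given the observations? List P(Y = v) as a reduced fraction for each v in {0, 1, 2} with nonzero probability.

P(Y=0) = 39/80, P(Y=1) = 9/40, P(Y=2) = 23/80

Enumerate traces; 54 have nonzero weight after conditioning:
  (U=0, Z=1, W=2, Y=0, X=0) weight 2/189
  (U=0, Z=1, W=2, Y=1, X=2) weight 1/756
  (U=0, Z=1, W=2, Y=2, X=1) weight 1/189
  (U=0, Z=1, W=3, Y=0, X=0) weight 2/189
  (U=0, Z=1, W=3, Y=1, X=2) weight 1/756
  (U=0, Z=1, W=3, Y=2, X=1) weight 1/189
  (U=0, Z=1, W=4, Y=0, X=0) weight 2/189
  (U=0, Z=1, W=4, Y=1, X=2) weight 1/756
  … 46 more
Group by Y:
  weight(Y=0) = 13/84
  weight(Y=1) = 1/14
  weight(Y=2) = 23/252
Total weight = 13/84 + 1/14 + 23/252 = 20/63
P(Y=0 | obs) = 13/84 / 20/63 = 39/80
P(Y=1 | obs) = 1/14 / 20/63 = 9/40
P(Y=2 | obs) = 23/252 / 20/63 = 23/80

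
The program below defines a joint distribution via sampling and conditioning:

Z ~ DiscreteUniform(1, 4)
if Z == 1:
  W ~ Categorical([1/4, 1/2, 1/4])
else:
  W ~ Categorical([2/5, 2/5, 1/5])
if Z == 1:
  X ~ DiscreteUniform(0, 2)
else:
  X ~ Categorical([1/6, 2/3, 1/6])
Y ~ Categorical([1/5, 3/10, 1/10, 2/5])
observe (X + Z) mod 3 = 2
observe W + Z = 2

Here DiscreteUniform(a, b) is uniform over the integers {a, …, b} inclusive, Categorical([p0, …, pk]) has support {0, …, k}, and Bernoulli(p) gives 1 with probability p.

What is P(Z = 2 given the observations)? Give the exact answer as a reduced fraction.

Enumerate traces; 8 have nonzero weight after conditioning:
  (Z=1, W=1, X=1, Y=0) weight 1/120
  (Z=1, W=1, X=1, Y=1) weight 1/80
  (Z=1, W=1, X=1, Y=2) weight 1/240
  (Z=1, W=1, X=1, Y=3) weight 1/60
  (Z=2, W=0, X=0, Y=0) weight 1/300
  (Z=2, W=0, X=0, Y=1) weight 1/200
  (Z=2, W=0, X=0, Y=2) weight 1/600
  (Z=2, W=0, X=0, Y=3) weight 1/150
Group by Z:
  weight(Z=1) = 1/24
  weight(Z=2) = 1/60
Total weight = 1/24 + 1/60 = 7/120
P(Z=1 | obs) = 1/24 / 7/120 = 5/7
P(Z=2 | obs) = 1/60 / 7/120 = 2/7

P(Z = 2 | obs) = 2/7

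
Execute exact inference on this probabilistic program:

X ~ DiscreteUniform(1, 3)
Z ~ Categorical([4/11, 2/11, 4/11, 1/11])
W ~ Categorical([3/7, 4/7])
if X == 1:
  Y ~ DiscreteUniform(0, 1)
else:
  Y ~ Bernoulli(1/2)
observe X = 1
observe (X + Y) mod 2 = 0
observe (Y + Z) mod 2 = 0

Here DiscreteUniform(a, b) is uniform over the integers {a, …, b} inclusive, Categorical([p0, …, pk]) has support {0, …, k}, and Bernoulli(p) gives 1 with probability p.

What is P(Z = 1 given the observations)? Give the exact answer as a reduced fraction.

P(Z = 1 | obs) = 2/3

Enumerate traces; 4 have nonzero weight after conditioning:
  (X=1, Z=1, W=0, Y=1) weight 1/77
  (X=1, Z=1, W=1, Y=1) weight 4/231
  (X=1, Z=3, W=0, Y=1) weight 1/154
  (X=1, Z=3, W=1, Y=1) weight 2/231
Group by Z:
  weight(Z=1) = 1/33
  weight(Z=3) = 1/66
Total weight = 1/33 + 1/66 = 1/22
P(Z=1 | obs) = 1/33 / 1/22 = 2/3
P(Z=3 | obs) = 1/66 / 1/22 = 1/3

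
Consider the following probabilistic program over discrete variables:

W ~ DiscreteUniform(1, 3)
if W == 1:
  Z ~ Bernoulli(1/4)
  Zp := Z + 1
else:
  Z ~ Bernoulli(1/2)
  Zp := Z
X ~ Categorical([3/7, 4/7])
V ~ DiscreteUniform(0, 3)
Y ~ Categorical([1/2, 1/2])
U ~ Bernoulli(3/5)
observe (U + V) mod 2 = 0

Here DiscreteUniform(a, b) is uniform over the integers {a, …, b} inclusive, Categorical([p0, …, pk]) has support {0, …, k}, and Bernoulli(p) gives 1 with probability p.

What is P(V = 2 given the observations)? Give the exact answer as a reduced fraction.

Enumerate traces; 96 have nonzero weight after conditioning:
  (W=1, Z=0, X=0, V=0, Y=0, U=0) weight 3/560
  (W=1, Z=0, X=0, V=0, Y=1, U=0) weight 3/560
  (W=1, Z=0, X=0, V=1, Y=0, U=1) weight 9/1120
  (W=1, Z=0, X=0, V=1, Y=1, U=1) weight 9/1120
  (W=1, Z=0, X=0, V=2, Y=0, U=0) weight 3/560
  (W=1, Z=0, X=0, V=2, Y=1, U=0) weight 3/560
  (W=1, Z=0, X=0, V=3, Y=0, U=1) weight 9/1120
  (W=1, Z=0, X=0, V=3, Y=1, U=1) weight 9/1120
  … 88 more
Group by V:
  weight(V=0) = 1/10
  weight(V=1) = 3/20
  weight(V=2) = 1/10
  weight(V=3) = 3/20
Total weight = 1/10 + 3/20 + 1/10 + 3/20 = 1/2
P(V=0 | obs) = 1/10 / 1/2 = 1/5
P(V=1 | obs) = 3/20 / 1/2 = 3/10
P(V=2 | obs) = 1/10 / 1/2 = 1/5
P(V=3 | obs) = 3/20 / 1/2 = 3/10

P(V = 2 | obs) = 1/5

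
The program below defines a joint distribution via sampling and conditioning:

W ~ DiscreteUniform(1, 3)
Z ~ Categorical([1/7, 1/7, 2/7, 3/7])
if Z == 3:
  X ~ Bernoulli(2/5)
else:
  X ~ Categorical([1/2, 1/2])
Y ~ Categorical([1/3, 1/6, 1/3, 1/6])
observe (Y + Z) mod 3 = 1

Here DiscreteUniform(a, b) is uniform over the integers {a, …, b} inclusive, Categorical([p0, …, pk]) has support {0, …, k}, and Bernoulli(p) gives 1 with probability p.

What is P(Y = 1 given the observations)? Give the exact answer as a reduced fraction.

Enumerate traces; 30 have nonzero weight after conditioning:
  (W=1, Z=0, X=0, Y=1) weight 1/252
  (W=1, Z=0, X=1, Y=1) weight 1/252
  (W=1, Z=1, X=0, Y=0) weight 1/126
  (W=1, Z=1, X=0, Y=3) weight 1/252
  (W=1, Z=1, X=1, Y=0) weight 1/126
  (W=1, Z=1, X=1, Y=3) weight 1/252
  (W=1, Z=2, X=0, Y=2) weight 1/63
  (W=1, Z=2, X=1, Y=2) weight 1/63
  … 22 more
Group by Y:
  weight(Y=0) = 1/21
  weight(Y=1) = 2/21
  weight(Y=2) = 2/21
  weight(Y=3) = 1/42
Total weight = 1/21 + 2/21 + 2/21 + 1/42 = 11/42
P(Y=0 | obs) = 1/21 / 11/42 = 2/11
P(Y=1 | obs) = 2/21 / 11/42 = 4/11
P(Y=2 | obs) = 2/21 / 11/42 = 4/11
P(Y=3 | obs) = 1/42 / 11/42 = 1/11

P(Y = 1 | obs) = 4/11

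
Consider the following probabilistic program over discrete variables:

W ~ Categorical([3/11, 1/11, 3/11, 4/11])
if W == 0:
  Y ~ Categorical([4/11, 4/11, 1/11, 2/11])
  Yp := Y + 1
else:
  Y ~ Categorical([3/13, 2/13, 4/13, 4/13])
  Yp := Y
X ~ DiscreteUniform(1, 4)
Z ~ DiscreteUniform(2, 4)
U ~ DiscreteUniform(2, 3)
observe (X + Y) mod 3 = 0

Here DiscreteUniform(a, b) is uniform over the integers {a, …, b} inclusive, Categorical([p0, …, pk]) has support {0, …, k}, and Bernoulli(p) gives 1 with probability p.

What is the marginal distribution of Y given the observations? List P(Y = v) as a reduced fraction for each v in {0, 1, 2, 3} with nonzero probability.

Enumerate traces; 120 have nonzero weight after conditioning:
  (W=0, Y=0, X=3, Z=2, U=2) weight 1/242
  (W=0, Y=0, X=3, Z=2, U=3) weight 1/242
  (W=0, Y=0, X=3, Z=3, U=2) weight 1/242
  (W=0, Y=0, X=3, Z=3, U=3) weight 1/242
  (W=0, Y=0, X=3, Z=4, U=2) weight 1/242
  (W=0, Y=0, X=3, Z=4, U=3) weight 1/242
  (W=0, Y=1, X=2, Z=2, U=2) weight 1/242
  (W=0, Y=1, X=2, Z=2, U=3) weight 1/242
  (W=0, Y=2, X=1, Z=2, U=2) weight 1/968
  (W=0, Y=3, X=3, Z=2, U=2) weight 1/484
  … 110 more
Group by Y:
  weight(Y=0) = 105/1573
  weight(Y=1) = 83/1573
  weight(Y=2) = 391/3146
  weight(Y=3) = 215/3146
Total weight = 105/1573 + 83/1573 + 391/3146 + 215/3146 = 491/1573
P(Y=0 | obs) = 105/1573 / 491/1573 = 105/491
P(Y=1 | obs) = 83/1573 / 491/1573 = 83/491
P(Y=2 | obs) = 391/3146 / 491/1573 = 391/982
P(Y=3 | obs) = 215/3146 / 491/1573 = 215/982

P(Y=0) = 105/491, P(Y=1) = 83/491, P(Y=2) = 391/982, P(Y=3) = 215/982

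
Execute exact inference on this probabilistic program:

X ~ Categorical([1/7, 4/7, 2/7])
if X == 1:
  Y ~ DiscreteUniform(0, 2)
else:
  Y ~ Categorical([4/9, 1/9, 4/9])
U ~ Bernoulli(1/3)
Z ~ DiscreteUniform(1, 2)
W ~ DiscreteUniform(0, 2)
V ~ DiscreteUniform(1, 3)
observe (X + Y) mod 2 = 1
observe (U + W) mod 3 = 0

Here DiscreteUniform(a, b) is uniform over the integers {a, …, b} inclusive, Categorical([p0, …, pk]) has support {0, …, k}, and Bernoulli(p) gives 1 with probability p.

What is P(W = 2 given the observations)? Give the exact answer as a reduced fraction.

P(W = 2 | obs) = 1/3

Enumerate traces; 48 have nonzero weight after conditioning:
  (X=0, Y=1, U=0, Z=1, W=0, V=1) weight 1/1701
  (X=0, Y=1, U=0, Z=1, W=0, V=2) weight 1/1701
  (X=0, Y=1, U=0, Z=1, W=0, V=3) weight 1/1701
  (X=0, Y=1, U=0, Z=2, W=0, V=1) weight 1/1701
  (X=0, Y=1, U=0, Z=2, W=0, V=2) weight 1/1701
  (X=0, Y=1, U=0, Z=2, W=0, V=3) weight 1/1701
  (X=0, Y=1, U=1, Z=1, W=2, V=1) weight 1/3402
  (X=0, Y=1, U=1, Z=1, W=2, V=2) weight 1/3402
  … 40 more
Group by W:
  weight(W=0) = 2/21
  weight(W=2) = 1/21
Total weight = 2/21 + 1/21 = 1/7
P(W=0 | obs) = 2/21 / 1/7 = 2/3
P(W=2 | obs) = 1/21 / 1/7 = 1/3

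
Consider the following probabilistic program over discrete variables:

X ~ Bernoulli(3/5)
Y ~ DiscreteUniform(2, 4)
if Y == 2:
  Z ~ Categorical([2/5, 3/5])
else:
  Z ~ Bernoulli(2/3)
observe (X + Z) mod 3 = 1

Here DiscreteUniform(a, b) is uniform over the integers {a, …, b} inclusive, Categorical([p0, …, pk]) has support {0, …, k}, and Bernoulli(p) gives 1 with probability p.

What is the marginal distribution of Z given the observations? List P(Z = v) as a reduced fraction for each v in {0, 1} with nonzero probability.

Enumerate traces; 6 have nonzero weight after conditioning:
  (X=0, Y=2, Z=1) weight 2/25
  (X=0, Y=3, Z=1) weight 4/45
  (X=0, Y=4, Z=1) weight 4/45
  (X=1, Y=2, Z=0) weight 2/25
  (X=1, Y=3, Z=0) weight 1/15
  (X=1, Y=4, Z=0) weight 1/15
Group by Z:
  weight(Z=0) = 16/75
  weight(Z=1) = 58/225
Total weight = 16/75 + 58/225 = 106/225
P(Z=0 | obs) = 16/75 / 106/225 = 24/53
P(Z=1 | obs) = 58/225 / 106/225 = 29/53

P(Z=0) = 24/53, P(Z=1) = 29/53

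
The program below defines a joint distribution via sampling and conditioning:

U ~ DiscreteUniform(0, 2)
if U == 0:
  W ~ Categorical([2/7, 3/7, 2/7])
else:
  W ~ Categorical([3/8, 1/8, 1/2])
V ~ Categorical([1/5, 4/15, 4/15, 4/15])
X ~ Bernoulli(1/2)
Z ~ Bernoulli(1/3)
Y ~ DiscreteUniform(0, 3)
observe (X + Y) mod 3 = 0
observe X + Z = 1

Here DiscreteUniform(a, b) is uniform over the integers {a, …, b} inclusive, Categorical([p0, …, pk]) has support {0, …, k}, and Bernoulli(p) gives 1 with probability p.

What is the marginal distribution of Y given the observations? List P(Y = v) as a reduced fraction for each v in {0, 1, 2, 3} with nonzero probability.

P(Y=0) = 1/4, P(Y=2) = 1/2, P(Y=3) = 1/4

Enumerate traces; 108 have nonzero weight after conditioning:
  (U=0, W=0, V=0, X=0, Z=1, Y=0) weight 1/1260
  (U=0, W=0, V=0, X=0, Z=1, Y=3) weight 1/1260
  (U=0, W=0, V=0, X=1, Z=0, Y=2) weight 1/630
  (U=0, W=0, V=1, X=0, Z=1, Y=0) weight 1/945
  (U=0, W=0, V=1, X=0, Z=1, Y=3) weight 1/945
  (U=0, W=0, V=1, X=1, Z=0, Y=2) weight 2/945
  (U=0, W=0, V=2, X=0, Z=1, Y=0) weight 1/945
  (U=0, W=0, V=2, X=0, Z=1, Y=3) weight 1/945
  … 100 more
Group by Y:
  weight(Y=0) = 1/24
  weight(Y=2) = 1/12
  weight(Y=3) = 1/24
Total weight = 1/24 + 1/12 + 1/24 = 1/6
P(Y=0 | obs) = 1/24 / 1/6 = 1/4
P(Y=2 | obs) = 1/12 / 1/6 = 1/2
P(Y=3 | obs) = 1/24 / 1/6 = 1/4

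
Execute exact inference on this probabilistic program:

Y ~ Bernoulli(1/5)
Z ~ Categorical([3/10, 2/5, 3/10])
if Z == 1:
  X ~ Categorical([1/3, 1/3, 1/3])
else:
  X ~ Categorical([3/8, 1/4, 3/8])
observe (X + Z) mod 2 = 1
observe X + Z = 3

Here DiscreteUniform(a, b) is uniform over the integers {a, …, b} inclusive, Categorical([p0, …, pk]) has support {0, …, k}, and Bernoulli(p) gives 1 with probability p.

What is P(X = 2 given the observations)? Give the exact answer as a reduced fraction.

Enumerate traces; 4 have nonzero weight after conditioning:
  (Y=0, Z=1, X=2) weight 8/75
  (Y=0, Z=2, X=1) weight 3/50
  (Y=1, Z=1, X=2) weight 2/75
  (Y=1, Z=2, X=1) weight 3/200
Group by X:
  weight(X=1) = 3/40
  weight(X=2) = 2/15
Total weight = 3/40 + 2/15 = 5/24
P(X=1 | obs) = 3/40 / 5/24 = 9/25
P(X=2 | obs) = 2/15 / 5/24 = 16/25

P(X = 2 | obs) = 16/25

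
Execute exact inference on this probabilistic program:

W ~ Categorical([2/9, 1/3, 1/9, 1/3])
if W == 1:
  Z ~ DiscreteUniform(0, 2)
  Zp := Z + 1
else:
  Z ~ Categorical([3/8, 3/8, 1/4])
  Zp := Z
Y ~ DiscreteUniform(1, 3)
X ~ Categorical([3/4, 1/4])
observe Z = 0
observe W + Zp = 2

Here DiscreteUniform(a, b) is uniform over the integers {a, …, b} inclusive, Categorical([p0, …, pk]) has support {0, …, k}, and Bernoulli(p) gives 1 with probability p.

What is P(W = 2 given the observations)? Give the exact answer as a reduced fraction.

P(W = 2 | obs) = 3/11

Enumerate traces; 12 have nonzero weight after conditioning:
  (W=1, Z=0, Y=1, X=0) weight 1/36
  (W=1, Z=0, Y=1, X=1) weight 1/108
  (W=1, Z=0, Y=2, X=0) weight 1/36
  (W=1, Z=0, Y=2, X=1) weight 1/108
  (W=1, Z=0, Y=3, X=0) weight 1/36
  (W=1, Z=0, Y=3, X=1) weight 1/108
  (W=2, Z=0, Y=1, X=0) weight 1/96
  (W=2, Z=0, Y=1, X=1) weight 1/288
  … 4 more
Group by W:
  weight(W=1) = 1/9
  weight(W=2) = 1/24
Total weight = 1/9 + 1/24 = 11/72
P(W=1 | obs) = 1/9 / 11/72 = 8/11
P(W=2 | obs) = 1/24 / 11/72 = 3/11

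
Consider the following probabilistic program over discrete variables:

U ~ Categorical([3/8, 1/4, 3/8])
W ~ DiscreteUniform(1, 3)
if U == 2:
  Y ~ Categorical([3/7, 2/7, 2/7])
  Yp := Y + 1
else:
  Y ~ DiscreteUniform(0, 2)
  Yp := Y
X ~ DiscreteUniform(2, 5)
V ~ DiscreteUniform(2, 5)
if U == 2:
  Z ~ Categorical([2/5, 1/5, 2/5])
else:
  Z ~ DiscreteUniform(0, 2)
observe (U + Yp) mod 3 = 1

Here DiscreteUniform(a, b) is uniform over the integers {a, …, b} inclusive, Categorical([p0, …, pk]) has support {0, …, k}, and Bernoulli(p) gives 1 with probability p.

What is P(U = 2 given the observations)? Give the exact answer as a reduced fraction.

P(U = 2 | obs) = 18/53

Enumerate traces; 432 have nonzero weight after conditioning:
  (U=0, W=1, Y=1, X=2, V=2, Z=0) weight 1/1152
  (U=0, W=1, Y=1, X=2, V=2, Z=1) weight 1/1152
  (U=0, W=1, Y=1, X=2, V=2, Z=2) weight 1/1152
  (U=0, W=1, Y=1, X=2, V=3, Z=0) weight 1/1152
  (U=0, W=1, Y=1, X=2, V=3, Z=1) weight 1/1152
  (U=0, W=1, Y=1, X=2, V=3, Z=2) weight 1/1152
  (U=0, W=1, Y=1, X=2, V=4, Z=0) weight 1/1152
  (U=0, W=1, Y=1, X=2, V=4, Z=1) weight 1/1152
  (U=1, W=1, Y=0, X=2, V=2, Z=0) weight 1/1728
  (U=2, W=1, Y=1, X=2, V=2, Z=0) weight 1/1120
  … 422 more
Group by U:
  weight(U=0) = 1/8
  weight(U=1) = 1/12
  weight(U=2) = 3/28
Total weight = 1/8 + 1/12 + 3/28 = 53/168
P(U=0 | obs) = 1/8 / 53/168 = 21/53
P(U=1 | obs) = 1/12 / 53/168 = 14/53
P(U=2 | obs) = 3/28 / 53/168 = 18/53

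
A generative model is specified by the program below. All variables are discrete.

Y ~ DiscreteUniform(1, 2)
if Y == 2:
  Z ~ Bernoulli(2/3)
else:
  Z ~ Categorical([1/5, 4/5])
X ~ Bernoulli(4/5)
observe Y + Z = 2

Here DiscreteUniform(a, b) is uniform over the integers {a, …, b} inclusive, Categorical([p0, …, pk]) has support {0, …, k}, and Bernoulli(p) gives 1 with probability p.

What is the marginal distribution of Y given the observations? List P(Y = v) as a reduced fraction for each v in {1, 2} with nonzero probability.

P(Y=1) = 12/17, P(Y=2) = 5/17

Enumerate traces; 4 have nonzero weight after conditioning:
  (Y=1, Z=1, X=0) weight 2/25
  (Y=1, Z=1, X=1) weight 8/25
  (Y=2, Z=0, X=0) weight 1/30
  (Y=2, Z=0, X=1) weight 2/15
Group by Y:
  weight(Y=1) = 2/5
  weight(Y=2) = 1/6
Total weight = 2/5 + 1/6 = 17/30
P(Y=1 | obs) = 2/5 / 17/30 = 12/17
P(Y=2 | obs) = 1/6 / 17/30 = 5/17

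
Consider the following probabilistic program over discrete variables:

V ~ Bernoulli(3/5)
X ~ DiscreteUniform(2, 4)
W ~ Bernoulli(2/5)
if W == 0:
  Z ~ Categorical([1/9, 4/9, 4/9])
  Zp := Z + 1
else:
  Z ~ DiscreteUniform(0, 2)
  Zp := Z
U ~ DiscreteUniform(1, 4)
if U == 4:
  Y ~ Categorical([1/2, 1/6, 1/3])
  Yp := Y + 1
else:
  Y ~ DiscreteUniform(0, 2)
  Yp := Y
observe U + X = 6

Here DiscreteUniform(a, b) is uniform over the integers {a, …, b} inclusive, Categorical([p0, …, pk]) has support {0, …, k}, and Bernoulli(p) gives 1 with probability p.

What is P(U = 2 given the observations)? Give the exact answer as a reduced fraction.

P(U = 2 | obs) = 1/3

Enumerate traces; 108 have nonzero weight after conditioning:
  (V=0, X=2, W=0, Z=0, U=4, Y=0) weight 1/900
  (V=0, X=2, W=0, Z=0, U=4, Y=1) weight 1/2700
  (V=0, X=2, W=0, Z=0, U=4, Y=2) weight 1/1350
  (V=0, X=2, W=0, Z=1, U=4, Y=0) weight 1/225
  (V=0, X=2, W=0, Z=1, U=4, Y=1) weight 1/675
  (V=0, X=2, W=0, Z=1, U=4, Y=2) weight 2/675
  (V=0, X=2, W=0, Z=2, U=4, Y=0) weight 1/225
  (V=0, X=2, W=0, Z=2, U=4, Y=1) weight 1/675
  (V=0, X=3, W=0, Z=0, U=3, Y=0) weight 1/1350
  (V=0, X=4, W=0, Z=0, U=2, Y=0) weight 1/1350
  … 98 more
Group by U:
  weight(U=2) = 1/12
  weight(U=3) = 1/12
  weight(U=4) = 1/12
Total weight = 1/12 + 1/12 + 1/12 = 1/4
P(U=2 | obs) = 1/12 / 1/4 = 1/3
P(U=3 | obs) = 1/12 / 1/4 = 1/3
P(U=4 | obs) = 1/12 / 1/4 = 1/3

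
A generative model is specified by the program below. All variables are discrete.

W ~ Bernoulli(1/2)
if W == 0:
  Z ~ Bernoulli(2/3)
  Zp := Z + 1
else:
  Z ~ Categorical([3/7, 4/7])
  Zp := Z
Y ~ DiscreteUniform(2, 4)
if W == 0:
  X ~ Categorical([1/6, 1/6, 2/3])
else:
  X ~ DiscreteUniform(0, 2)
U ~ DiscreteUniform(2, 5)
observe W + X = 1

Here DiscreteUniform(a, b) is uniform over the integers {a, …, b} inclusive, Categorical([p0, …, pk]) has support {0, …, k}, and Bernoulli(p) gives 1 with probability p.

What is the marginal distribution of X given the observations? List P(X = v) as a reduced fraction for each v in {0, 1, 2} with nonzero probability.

Enumerate traces; 48 have nonzero weight after conditioning:
  (W=0, Z=0, Y=2, X=1, U=2) weight 1/432
  (W=0, Z=0, Y=2, X=1, U=3) weight 1/432
  (W=0, Z=0, Y=2, X=1, U=4) weight 1/432
  (W=0, Z=0, Y=2, X=1, U=5) weight 1/432
  (W=0, Z=0, Y=3, X=1, U=2) weight 1/432
  (W=0, Z=0, Y=3, X=1, U=3) weight 1/432
  (W=0, Z=0, Y=3, X=1, U=4) weight 1/432
  (W=0, Z=0, Y=3, X=1, U=5) weight 1/432
  (W=1, Z=0, Y=2, X=0, U=2) weight 1/168
  … 39 more
Group by X:
  weight(X=0) = 1/6
  weight(X=1) = 1/12
Total weight = 1/6 + 1/12 = 1/4
P(X=0 | obs) = 1/6 / 1/4 = 2/3
P(X=1 | obs) = 1/12 / 1/4 = 1/3

P(X=0) = 2/3, P(X=1) = 1/3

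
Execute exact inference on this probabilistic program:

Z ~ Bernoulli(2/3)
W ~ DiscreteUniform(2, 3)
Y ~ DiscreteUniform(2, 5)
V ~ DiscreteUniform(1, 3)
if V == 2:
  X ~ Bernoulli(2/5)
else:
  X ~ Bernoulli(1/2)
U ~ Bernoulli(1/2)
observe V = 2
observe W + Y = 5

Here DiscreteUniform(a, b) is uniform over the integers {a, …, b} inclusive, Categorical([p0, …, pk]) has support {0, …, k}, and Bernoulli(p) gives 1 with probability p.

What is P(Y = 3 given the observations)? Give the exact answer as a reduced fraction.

Enumerate traces; 16 have nonzero weight after conditioning:
  (Z=0, W=2, Y=3, V=2, X=0, U=0) weight 1/240
  (Z=0, W=2, Y=3, V=2, X=0, U=1) weight 1/240
  (Z=0, W=2, Y=3, V=2, X=1, U=0) weight 1/360
  (Z=0, W=2, Y=3, V=2, X=1, U=1) weight 1/360
  (Z=0, W=3, Y=2, V=2, X=0, U=0) weight 1/240
  (Z=0, W=3, Y=2, V=2, X=0, U=1) weight 1/240
  (Z=0, W=3, Y=2, V=2, X=1, U=0) weight 1/360
  (Z=0, W=3, Y=2, V=2, X=1, U=1) weight 1/360
  … 8 more
Group by Y:
  weight(Y=2) = 1/24
  weight(Y=3) = 1/24
Total weight = 1/24 + 1/24 = 1/12
P(Y=2 | obs) = 1/24 / 1/12 = 1/2
P(Y=3 | obs) = 1/24 / 1/12 = 1/2

P(Y = 3 | obs) = 1/2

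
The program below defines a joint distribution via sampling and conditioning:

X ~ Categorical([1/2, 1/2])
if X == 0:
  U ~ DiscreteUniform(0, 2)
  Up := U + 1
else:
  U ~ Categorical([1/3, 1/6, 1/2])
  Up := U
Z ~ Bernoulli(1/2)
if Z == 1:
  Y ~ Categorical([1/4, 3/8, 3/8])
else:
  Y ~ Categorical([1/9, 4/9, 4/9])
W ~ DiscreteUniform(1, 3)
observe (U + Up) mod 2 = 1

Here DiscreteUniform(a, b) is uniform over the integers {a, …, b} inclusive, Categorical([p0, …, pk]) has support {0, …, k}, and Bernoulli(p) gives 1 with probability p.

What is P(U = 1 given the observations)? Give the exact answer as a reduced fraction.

Enumerate traces; 54 have nonzero weight after conditioning:
  (X=0, U=0, Z=0, Y=0, W=1) weight 1/324
  (X=0, U=0, Z=0, Y=0, W=2) weight 1/324
  (X=0, U=0, Z=0, Y=0, W=3) weight 1/324
  (X=0, U=0, Z=0, Y=1, W=1) weight 1/81
  (X=0, U=0, Z=0, Y=1, W=2) weight 1/81
  (X=0, U=0, Z=0, Y=1, W=3) weight 1/81
  (X=0, U=0, Z=0, Y=2, W=1) weight 1/81
  (X=0, U=0, Z=0, Y=2, W=2) weight 1/81
  (X=0, U=1, Z=0, Y=0, W=1) weight 1/324
  (X=0, U=2, Z=0, Y=0, W=1) weight 1/324
  … 44 more
Group by U:
  weight(U=0) = 1/6
  weight(U=1) = 1/6
  weight(U=2) = 1/6
Total weight = 1/6 + 1/6 + 1/6 = 1/2
P(U=0 | obs) = 1/6 / 1/2 = 1/3
P(U=1 | obs) = 1/6 / 1/2 = 1/3
P(U=2 | obs) = 1/6 / 1/2 = 1/3

P(U = 1 | obs) = 1/3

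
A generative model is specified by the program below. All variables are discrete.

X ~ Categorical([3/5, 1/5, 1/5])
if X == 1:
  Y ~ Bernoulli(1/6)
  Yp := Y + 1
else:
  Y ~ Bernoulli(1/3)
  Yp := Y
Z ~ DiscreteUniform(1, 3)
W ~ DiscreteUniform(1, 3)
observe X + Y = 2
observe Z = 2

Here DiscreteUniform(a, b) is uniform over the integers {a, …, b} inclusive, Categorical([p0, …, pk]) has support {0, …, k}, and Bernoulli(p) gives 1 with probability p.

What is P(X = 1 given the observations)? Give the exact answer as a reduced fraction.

P(X = 1 | obs) = 1/5

Enumerate traces; 6 have nonzero weight after conditioning:
  (X=1, Y=1, Z=2, W=1) weight 1/270
  (X=1, Y=1, Z=2, W=2) weight 1/270
  (X=1, Y=1, Z=2, W=3) weight 1/270
  (X=2, Y=0, Z=2, W=1) weight 2/135
  (X=2, Y=0, Z=2, W=2) weight 2/135
  (X=2, Y=0, Z=2, W=3) weight 2/135
Group by X:
  weight(X=1) = 1/90
  weight(X=2) = 2/45
Total weight = 1/90 + 2/45 = 1/18
P(X=1 | obs) = 1/90 / 1/18 = 1/5
P(X=2 | obs) = 2/45 / 1/18 = 4/5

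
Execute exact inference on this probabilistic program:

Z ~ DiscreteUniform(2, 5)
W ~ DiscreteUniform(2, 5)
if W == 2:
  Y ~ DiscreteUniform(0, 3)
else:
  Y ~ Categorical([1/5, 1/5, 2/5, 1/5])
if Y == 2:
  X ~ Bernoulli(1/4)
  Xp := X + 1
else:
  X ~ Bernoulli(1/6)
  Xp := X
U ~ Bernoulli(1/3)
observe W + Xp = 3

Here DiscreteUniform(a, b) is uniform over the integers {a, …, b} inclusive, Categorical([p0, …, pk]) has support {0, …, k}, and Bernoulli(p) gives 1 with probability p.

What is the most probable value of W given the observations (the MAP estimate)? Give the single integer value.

Enumerate traces; 56 have nonzero weight after conditioning:
  (Z=2, W=2, Y=0, X=1, U=0) weight 1/576
  (Z=2, W=2, Y=0, X=1, U=1) weight 1/1152
  (Z=2, W=2, Y=1, X=1, U=0) weight 1/576
  (Z=2, W=2, Y=1, X=1, U=1) weight 1/1152
  (Z=2, W=2, Y=2, X=0, U=0) weight 1/128
  (Z=2, W=2, Y=2, X=0, U=1) weight 1/256
  (Z=2, W=2, Y=3, X=1, U=0) weight 1/576
  (Z=2, W=2, Y=3, X=1, U=1) weight 1/1152
  (Z=2, W=3, Y=0, X=0, U=0) weight 1/144
  … 47 more
Group by W:
  weight(W=2) = 5/64
  weight(W=3) = 1/8
Total weight = 5/64 + 1/8 = 13/64
P(W=2 | obs) = 5/64 / 13/64 = 5/13
P(W=3 | obs) = 1/8 / 13/64 = 8/13
argmax = 3

argmax_v P(W = v | obs) = 3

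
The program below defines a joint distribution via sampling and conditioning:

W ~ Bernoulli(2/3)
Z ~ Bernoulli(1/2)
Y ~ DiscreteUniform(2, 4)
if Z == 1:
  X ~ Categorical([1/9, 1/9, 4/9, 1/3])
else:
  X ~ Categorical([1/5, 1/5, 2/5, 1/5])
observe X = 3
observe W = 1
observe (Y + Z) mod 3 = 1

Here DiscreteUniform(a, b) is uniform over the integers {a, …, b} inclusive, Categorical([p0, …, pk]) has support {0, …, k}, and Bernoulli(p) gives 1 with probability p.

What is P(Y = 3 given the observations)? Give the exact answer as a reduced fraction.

P(Y = 3 | obs) = 5/8

Enumerate traces; 2 have nonzero weight after conditioning:
  (W=1, Z=0, Y=4, X=3) weight 1/45
  (W=1, Z=1, Y=3, X=3) weight 1/27
Group by Y:
  weight(Y=3) = 1/27
  weight(Y=4) = 1/45
Total weight = 1/27 + 1/45 = 8/135
P(Y=3 | obs) = 1/27 / 8/135 = 5/8
P(Y=4 | obs) = 1/45 / 8/135 = 3/8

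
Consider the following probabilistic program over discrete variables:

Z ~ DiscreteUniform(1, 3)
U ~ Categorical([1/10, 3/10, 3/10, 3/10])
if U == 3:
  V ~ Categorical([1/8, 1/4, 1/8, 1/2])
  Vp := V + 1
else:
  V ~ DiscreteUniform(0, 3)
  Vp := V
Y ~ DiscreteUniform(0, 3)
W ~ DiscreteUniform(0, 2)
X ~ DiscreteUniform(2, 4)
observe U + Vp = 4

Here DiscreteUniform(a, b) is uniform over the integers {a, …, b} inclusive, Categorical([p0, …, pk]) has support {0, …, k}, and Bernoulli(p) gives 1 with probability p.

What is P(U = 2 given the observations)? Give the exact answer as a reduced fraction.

Enumerate traces; 324 have nonzero weight after conditioning:
  (Z=1, U=1, V=3, Y=0, W=0, X=2) weight 1/1440
  (Z=1, U=1, V=3, Y=0, W=0, X=3) weight 1/1440
  (Z=1, U=1, V=3, Y=0, W=0, X=4) weight 1/1440
  (Z=1, U=1, V=3, Y=0, W=1, X=2) weight 1/1440
  (Z=1, U=1, V=3, Y=0, W=1, X=3) weight 1/1440
  (Z=1, U=1, V=3, Y=0, W=1, X=4) weight 1/1440
  (Z=1, U=1, V=3, Y=0, W=2, X=2) weight 1/1440
  (Z=1, U=1, V=3, Y=0, W=2, X=3) weight 1/1440
  (Z=1, U=2, V=2, Y=0, W=0, X=2) weight 1/1440
  (Z=1, U=3, V=0, Y=0, W=0, X=2) weight 1/2880
  … 314 more
Group by U:
  weight(U=1) = 3/40
  weight(U=2) = 3/40
  weight(U=3) = 3/80
Total weight = 3/40 + 3/40 + 3/80 = 3/16
P(U=1 | obs) = 3/40 / 3/16 = 2/5
P(U=2 | obs) = 3/40 / 3/16 = 2/5
P(U=3 | obs) = 3/80 / 3/16 = 1/5

P(U = 2 | obs) = 2/5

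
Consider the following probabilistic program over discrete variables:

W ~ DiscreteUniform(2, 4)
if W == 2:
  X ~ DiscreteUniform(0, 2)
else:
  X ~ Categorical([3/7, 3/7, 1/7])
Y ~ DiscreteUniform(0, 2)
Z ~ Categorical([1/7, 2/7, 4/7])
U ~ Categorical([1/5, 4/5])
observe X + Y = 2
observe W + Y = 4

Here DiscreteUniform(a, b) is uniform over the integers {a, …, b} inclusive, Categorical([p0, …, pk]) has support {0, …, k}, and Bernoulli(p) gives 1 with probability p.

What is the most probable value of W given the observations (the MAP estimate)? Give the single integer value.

argmax_v P(W = v | obs) = 3

Enumerate traces; 18 have nonzero weight after conditioning:
  (W=2, X=0, Y=2, Z=0, U=0) weight 1/945
  (W=2, X=0, Y=2, Z=0, U=1) weight 4/945
  (W=2, X=0, Y=2, Z=1, U=0) weight 2/945
  (W=2, X=0, Y=2, Z=1, U=1) weight 8/945
  (W=2, X=0, Y=2, Z=2, U=0) weight 4/945
  (W=2, X=0, Y=2, Z=2, U=1) weight 16/945
  (W=3, X=1, Y=1, Z=0, U=0) weight 1/735
  (W=3, X=1, Y=1, Z=0, U=1) weight 4/735
  (W=4, X=2, Y=0, Z=0, U=0) weight 1/2205
  … 9 more
Group by W:
  weight(W=2) = 1/27
  weight(W=3) = 1/21
  weight(W=4) = 1/63
Total weight = 1/27 + 1/21 + 1/63 = 19/189
P(W=2 | obs) = 1/27 / 19/189 = 7/19
P(W=3 | obs) = 1/21 / 19/189 = 9/19
P(W=4 | obs) = 1/63 / 19/189 = 3/19
argmax = 3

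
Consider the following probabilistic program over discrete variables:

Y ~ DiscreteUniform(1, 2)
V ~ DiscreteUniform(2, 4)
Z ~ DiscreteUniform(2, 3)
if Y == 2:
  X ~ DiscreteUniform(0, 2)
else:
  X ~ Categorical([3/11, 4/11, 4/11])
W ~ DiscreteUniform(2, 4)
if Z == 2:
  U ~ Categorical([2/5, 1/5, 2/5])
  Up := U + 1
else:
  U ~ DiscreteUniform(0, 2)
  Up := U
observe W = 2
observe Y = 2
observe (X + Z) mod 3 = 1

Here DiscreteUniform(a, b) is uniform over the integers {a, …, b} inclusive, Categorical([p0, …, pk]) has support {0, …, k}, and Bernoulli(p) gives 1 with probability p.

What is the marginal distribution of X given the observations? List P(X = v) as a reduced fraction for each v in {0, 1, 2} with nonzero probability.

Enumerate traces; 18 have nonzero weight after conditioning:
  (Y=2, V=2, Z=2, X=2, W=2, U=0) weight 1/270
  (Y=2, V=2, Z=2, X=2, W=2, U=1) weight 1/540
  (Y=2, V=2, Z=2, X=2, W=2, U=2) weight 1/270
  (Y=2, V=2, Z=3, X=1, W=2, U=0) weight 1/324
  (Y=2, V=2, Z=3, X=1, W=2, U=1) weight 1/324
  (Y=2, V=2, Z=3, X=1, W=2, U=2) weight 1/324
  (Y=2, V=3, Z=2, X=2, W=2, U=0) weight 1/270
  (Y=2, V=3, Z=2, X=2, W=2, U=1) weight 1/540
  … 10 more
Group by X:
  weight(X=1) = 1/36
  weight(X=2) = 1/36
Total weight = 1/36 + 1/36 = 1/18
P(X=1 | obs) = 1/36 / 1/18 = 1/2
P(X=2 | obs) = 1/36 / 1/18 = 1/2

P(X=1) = 1/2, P(X=2) = 1/2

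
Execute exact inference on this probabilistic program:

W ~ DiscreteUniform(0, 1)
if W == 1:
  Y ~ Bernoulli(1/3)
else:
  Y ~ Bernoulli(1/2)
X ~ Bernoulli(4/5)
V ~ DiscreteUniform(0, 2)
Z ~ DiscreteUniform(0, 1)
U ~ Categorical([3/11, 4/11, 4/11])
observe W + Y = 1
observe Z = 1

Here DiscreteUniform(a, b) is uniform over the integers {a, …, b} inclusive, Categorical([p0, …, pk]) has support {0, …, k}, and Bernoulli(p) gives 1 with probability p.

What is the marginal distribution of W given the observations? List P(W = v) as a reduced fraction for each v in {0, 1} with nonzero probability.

Enumerate traces; 36 have nonzero weight after conditioning:
  (W=0, Y=1, X=0, V=0, Z=1, U=0) weight 1/440
  (W=0, Y=1, X=0, V=0, Z=1, U=1) weight 1/330
  (W=0, Y=1, X=0, V=0, Z=1, U=2) weight 1/330
  (W=0, Y=1, X=0, V=1, Z=1, U=0) weight 1/440
  (W=0, Y=1, X=0, V=1, Z=1, U=1) weight 1/330
  (W=0, Y=1, X=0, V=1, Z=1, U=2) weight 1/330
  (W=0, Y=1, X=0, V=2, Z=1, U=0) weight 1/440
  (W=0, Y=1, X=0, V=2, Z=1, U=1) weight 1/330
  (W=1, Y=0, X=0, V=0, Z=1, U=0) weight 1/330
  … 27 more
Group by W:
  weight(W=0) = 1/8
  weight(W=1) = 1/6
Total weight = 1/8 + 1/6 = 7/24
P(W=0 | obs) = 1/8 / 7/24 = 3/7
P(W=1 | obs) = 1/6 / 7/24 = 4/7

P(W=0) = 3/7, P(W=1) = 4/7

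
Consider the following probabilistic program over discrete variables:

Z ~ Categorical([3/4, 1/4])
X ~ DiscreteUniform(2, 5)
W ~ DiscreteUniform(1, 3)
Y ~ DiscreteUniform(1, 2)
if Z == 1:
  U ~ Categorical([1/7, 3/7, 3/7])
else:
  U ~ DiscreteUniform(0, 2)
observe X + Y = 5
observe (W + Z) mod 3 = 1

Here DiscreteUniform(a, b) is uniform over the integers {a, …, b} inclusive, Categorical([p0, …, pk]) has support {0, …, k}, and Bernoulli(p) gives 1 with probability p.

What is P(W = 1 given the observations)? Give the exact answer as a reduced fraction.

P(W = 1 | obs) = 3/4

Enumerate traces; 12 have nonzero weight after conditioning:
  (Z=0, X=3, W=1, Y=2, U=0) weight 1/96
  (Z=0, X=3, W=1, Y=2, U=1) weight 1/96
  (Z=0, X=3, W=1, Y=2, U=2) weight 1/96
  (Z=0, X=4, W=1, Y=1, U=0) weight 1/96
  (Z=0, X=4, W=1, Y=1, U=1) weight 1/96
  (Z=0, X=4, W=1, Y=1, U=2) weight 1/96
  (Z=1, X=3, W=3, Y=2, U=0) weight 1/672
  (Z=1, X=3, W=3, Y=2, U=1) weight 1/224
  … 4 more
Group by W:
  weight(W=1) = 1/16
  weight(W=3) = 1/48
Total weight = 1/16 + 1/48 = 1/12
P(W=1 | obs) = 1/16 / 1/12 = 3/4
P(W=3 | obs) = 1/48 / 1/12 = 1/4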